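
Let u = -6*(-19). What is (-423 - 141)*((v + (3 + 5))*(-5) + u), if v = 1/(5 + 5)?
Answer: -41454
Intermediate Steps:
u = 114 (u = -1*(-114) = 114)
v = 1/10 ≈ 0.10000
(-423 - 141)*((v + (3 + 5))*(-5) + u) = (-423 - 141)*((1/10 + (3 + 5))*(-5) + 114) = -564*((1/10 + 8)*(-5) + 114) = -564*((81/10)*(-5) + 114) = -564*(-81/2 + 114) = -564*147/2 = -41454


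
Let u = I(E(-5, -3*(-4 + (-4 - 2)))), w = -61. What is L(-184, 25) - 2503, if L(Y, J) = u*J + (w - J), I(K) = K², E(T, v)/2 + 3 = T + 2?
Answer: 1011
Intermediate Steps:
E(T, v) = -2 + 2*T (E(T, v) = -6 + 2*(T + 2) = -6 + 2*(2 + T) = -6 + (4 + 2*T) = -2 + 2*T)
u = 144 (u = (-2 + 2*(-5))² = (-2 - 10)² = (-12)² = 144)
L(Y, J) = -61 + 143*J (L(Y, J) = 144*J + (-61 - J) = -61 + 143*J)
L(-184, 25) - 2503 = (-61 + 143*25) - 2503 = (-61 + 3575) - 2503 = 3514 - 2503 = 1011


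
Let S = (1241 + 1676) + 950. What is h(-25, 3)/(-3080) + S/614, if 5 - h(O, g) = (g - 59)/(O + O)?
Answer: 148849721/23639000 ≈ 6.2968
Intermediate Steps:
h(O, g) = 5 - (-59 + g)/(2*O) (h(O, g) = 5 - (g - 59)/(O + O) = 5 - (-59 + g)/(2*O))
S = 3867 (S = 2917 + 950 = 3867)
h(-25, 3)/(-3080) + S/614 = ((½)*(59 - 1*3 + 10*(-25))/(-25))/(-3080) + 3867/614 = ((½)*(-1/25)*(59 - 3 - 250))*(-1/3080) + 3867*(1/614) = ((½)*(-1/25)*(-194))*(-1/3080) + 3867/614 = (97/25)*(-1/3080) + 3867/614 = -97/77000 + 3867/614 = 148849721/23639000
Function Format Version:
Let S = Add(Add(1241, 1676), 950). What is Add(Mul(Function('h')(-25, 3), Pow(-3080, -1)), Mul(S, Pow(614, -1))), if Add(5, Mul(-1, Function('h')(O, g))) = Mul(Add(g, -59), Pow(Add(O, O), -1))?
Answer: Rational(148849721, 23639000) ≈ 6.2968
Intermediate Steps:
Function('h')(O, g) = Add(5, Mul(Rational(-1, 2), Pow(O, -1), Add(-59, g))) (Function('h')(O, g) = Add(5, Mul(-1, Mul(Add(g, -59), Pow(Add(O, O), -1)))) = Add(5, Mul(-1, Mul(Add(-59, g), Pow(Mul(2, O), -1)))) = Add(5, Mul(-1, Mul(Add(-59, g), Mul(Rational(1, 2), Pow(O, -1))))) = Add(5, Mul(-1, Mul(Rational(1, 2), Pow(O, -1), Add(-59, g)))) = Add(5, Mul(Rational(-1, 2), Pow(O, -1), Add(-59, g))))
S = 3867 (S = Add(2917, 950) = 3867)
Add(Mul(Function('h')(-25, 3), Pow(-3080, -1)), Mul(S, Pow(614, -1))) = Add(Mul(Mul(Rational(1, 2), Pow(-25, -1), Add(59, Mul(-1, 3), Mul(10, -25))), Pow(-3080, -1)), Mul(3867, Pow(614, -1))) = Add(Mul(Mul(Rational(1, 2), Rational(-1, 25), Add(59, -3, -250)), Rational(-1, 3080)), Mul(3867, Rational(1, 614))) = Add(Mul(Mul(Rational(1, 2), Rational(-1, 25), -194), Rational(-1, 3080)), Rational(3867, 614)) = Add(Mul(Rational(97, 25), Rational(-1, 3080)), Rational(3867, 614)) = Add(Rational(-97, 77000), Rational(3867, 614)) = Rational(148849721, 23639000)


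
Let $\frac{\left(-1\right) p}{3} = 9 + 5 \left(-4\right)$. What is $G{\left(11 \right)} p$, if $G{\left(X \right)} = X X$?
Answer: $3993$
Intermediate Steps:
$G{\left(X \right)} = X^{2}$
$p = 33$ ($p = - 3 \left(9 + 5 \left(-4\right)\right) = - 3 \left(9 - 20\right) = \left(-3\right) \left(-11\right) = 33$)
$G{\left(11 \right)} p = 11^{2} \cdot 33 = 121 \cdot 33 = 3993$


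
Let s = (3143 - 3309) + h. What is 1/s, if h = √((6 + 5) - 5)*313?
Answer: 83/280129 + 313*√6/560258 ≈ 0.0016648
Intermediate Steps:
h = 313*√6 (h = √(11 - 5)*313 = √6*313 = 313*√6 ≈ 766.69)
s = -166 + 313*√6 (s = (3143 - 3309) + 313*√6 = -166 + 313*√6 ≈ 600.69)
1/s = 1/(-166 + 313*√6)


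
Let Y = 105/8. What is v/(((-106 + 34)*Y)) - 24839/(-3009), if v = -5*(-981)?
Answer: 1094/357 ≈ 3.0644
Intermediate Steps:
v = 4905
Y = 105/8 (Y = 105*(1/8) = 105/8 ≈ 13.125)
v/(((-106 + 34)*Y)) - 24839/(-3009) = 4905/(((-106 + 34)*(105/8))) - 24839/(-3009) = 4905/((-72*105/8)) - 24839*(-1/3009) = 4905/(-945) + 421/51 = 4905*(-1/945) + 421/51 = -109/21 + 421/51 = 1094/357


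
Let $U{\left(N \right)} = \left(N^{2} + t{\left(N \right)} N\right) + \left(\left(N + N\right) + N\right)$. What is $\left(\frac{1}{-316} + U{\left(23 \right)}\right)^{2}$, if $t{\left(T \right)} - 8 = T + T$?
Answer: $\frac{338071310721}{99856} \approx 3.3856 \cdot 10^{6}$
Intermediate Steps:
$t{\left(T \right)} = 8 + 2 T$ ($t{\left(T \right)} = 8 + \left(T + T\right) = 8 + 2 T$)
$U{\left(N \right)} = N^{2} + 3 N + N \left(8 + 2 N\right)$ ($U{\left(N \right)} = \left(N^{2} + \left(8 + 2 N\right) N\right) + \left(\left(N + N\right) + N\right) = \left(N^{2} + N \left(8 + 2 N\right)\right) + \left(2 N + N\right) = \left(N^{2} + N \left(8 + 2 N\right)\right) + 3 N = N^{2} + 3 N + N \left(8 + 2 N\right)$)
$\left(\frac{1}{-316} + U{\left(23 \right)}\right)^{2} = \left(\frac{1}{-316} + 23 \left(11 + 3 \cdot 23\right)\right)^{2} = \left(- \frac{1}{316} + 23 \left(11 + 69\right)\right)^{2} = \left(- \frac{1}{316} + 23 \cdot 80\right)^{2} = \left(- \frac{1}{316} + 1840\right)^{2} = \left(\frac{581439}{316}\right)^{2} = \frac{338071310721}{99856}$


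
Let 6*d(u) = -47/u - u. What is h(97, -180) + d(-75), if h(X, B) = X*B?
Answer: -3925664/225 ≈ -17447.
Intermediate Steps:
d(u) = -47/(6*u) - u/6 (d(u) = (-47/u - u)/6 = (-u - 47/u)/6 = -47/(6*u) - u/6)
h(X, B) = B*X
h(97, -180) + d(-75) = -180*97 + (1/6)*(-47 - 1*(-75)**2)/(-75) = -17460 + (1/6)*(-1/75)*(-47 - 1*5625) = -17460 + (1/6)*(-1/75)*(-47 - 5625) = -17460 + (1/6)*(-1/75)*(-5672) = -17460 + 2836/225 = -3925664/225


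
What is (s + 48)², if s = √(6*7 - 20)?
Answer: (48 + √22)² ≈ 2776.3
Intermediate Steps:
s = √22 (s = √(42 - 20) = √22 ≈ 4.6904)
(s + 48)² = (√22 + 48)² = (48 + √22)²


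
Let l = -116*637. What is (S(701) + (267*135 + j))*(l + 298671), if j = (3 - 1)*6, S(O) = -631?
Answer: 7963020854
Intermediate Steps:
j = 12 (j = 2*6 = 12)
l = -73892
(S(701) + (267*135 + j))*(l + 298671) = (-631 + (267*135 + 12))*(-73892 + 298671) = (-631 + (36045 + 12))*224779 = (-631 + 36057)*224779 = 35426*224779 = 7963020854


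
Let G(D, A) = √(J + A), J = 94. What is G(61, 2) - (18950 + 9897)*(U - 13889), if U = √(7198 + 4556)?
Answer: 400655983 - 86541*√1306 + 4*√6 ≈ 3.9753e+8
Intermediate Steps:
G(D, A) = √(94 + A)
U = 3*√1306 (U = √11754 = 3*√1306 ≈ 108.42)
G(61, 2) - (18950 + 9897)*(U - 13889) = √(94 + 2) - (18950 + 9897)*(3*√1306 - 13889) = √96 - 28847*(-13889 + 3*√1306) = 4*√6 - (-400655983 + 86541*√1306) = 4*√6 + (400655983 - 86541*√1306) = 400655983 - 86541*√1306 + 4*√6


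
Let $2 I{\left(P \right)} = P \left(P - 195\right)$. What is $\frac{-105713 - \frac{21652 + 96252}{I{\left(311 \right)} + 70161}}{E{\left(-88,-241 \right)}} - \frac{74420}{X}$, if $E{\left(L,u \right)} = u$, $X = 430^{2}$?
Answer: $\frac{86120350899356}{196511340955} \approx 438.25$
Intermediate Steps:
$X = 184900$
$I{\left(P \right)} = \frac{P \left(-195 + P\right)}{2}$ ($I{\left(P \right)} = \frac{P \left(P - 195\right)}{2} = \frac{P \left(-195 + P\right)}{2}$)
$\frac{-105713 - \frac{21652 + 96252}{I{\left(311 \right)} + 70161}}{E{\left(-88,-241 \right)}} - \frac{74420}{X} = \frac{-105713 - \frac{21652 + 96252}{\frac{1}{2} \cdot 311 \left(-195 + 311\right) + 70161}}{-241} - \frac{74420}{184900} = \left(-105713 - \frac{117904}{\frac{1}{2} \cdot 311 \cdot 116 + 70161}\right) \left(- \frac{1}{241}\right) - \frac{3721}{9245} = \left(-105713 - \frac{117904}{18038 + 70161}\right) \left(- \frac{1}{241}\right) - \frac{3721}{9245} = \left(-105713 - \frac{117904}{88199}\right) \left(- \frac{1}{241}\right) - \frac{3721}{9245} = \left(- \frac{9323898791}{88199}\right) \left(- \frac{1}{241}\right) - \frac{3721}{9245} = \frac{9323898791}{21255959} - \frac{3721}{9245} = \frac{86120350899356}{196511340955}$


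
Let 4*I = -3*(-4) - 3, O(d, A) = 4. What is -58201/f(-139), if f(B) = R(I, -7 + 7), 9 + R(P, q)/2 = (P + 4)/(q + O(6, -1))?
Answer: 465608/119 ≈ 3912.7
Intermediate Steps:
I = 9/4 (I = (-3*(-4) - 3)/4 = (12 - 3)/4 = (1/4)*9 = 9/4 ≈ 2.2500)
R(P, q) = -18 + 2*(4 + P)/(4 + q) (R(P, q) = -18 + 2*((P + 4)/(q + 4)) = -18 + 2*((4 + P)/(4 + q)) = -18 + 2*(4 + P)/(4 + q))
f(B) = -119/8 (f(B) = 2*(-32 + 9/4 - 9*(-7 + 7))/(4 + (-7 + 7)) = 2*(-32 + 9/4 - 9*0)/(4 + 0) = 2*(-32 + 9/4 + 0)/4 = 2*(1/4)*(-119/4) = -119/8)
-58201/f(-139) = -58201/(-119/8) = -58201*(-8/119) = 465608/119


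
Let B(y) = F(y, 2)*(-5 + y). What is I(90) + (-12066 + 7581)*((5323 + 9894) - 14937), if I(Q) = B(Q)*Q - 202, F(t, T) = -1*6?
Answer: -1301902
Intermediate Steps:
F(t, T) = -6
B(y) = 30 - 6*y (B(y) = -6*(-5 + y) = 30 - 6*y)
I(Q) = -202 + Q*(30 - 6*Q) (I(Q) = (30 - 6*Q)*Q - 202 = Q*(30 - 6*Q) - 202 = -202 + Q*(30 - 6*Q))
I(90) + (-12066 + 7581)*((5323 + 9894) - 14937) = (-202 + 6*90*(5 - 1*90)) + (-12066 + 7581)*((5323 + 9894) - 14937) = (-202 + 6*90*(5 - 90)) - 4485*(15217 - 14937) = (-202 + 6*90*(-85)) - 4485*280 = (-202 - 45900) - 1255800 = -46102 - 1255800 = -1301902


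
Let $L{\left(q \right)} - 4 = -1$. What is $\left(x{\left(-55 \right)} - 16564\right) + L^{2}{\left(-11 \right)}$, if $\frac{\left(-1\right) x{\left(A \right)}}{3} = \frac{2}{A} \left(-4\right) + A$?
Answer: $- \frac{901474}{55} \approx -16390.0$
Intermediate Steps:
$x{\left(A \right)} = - 3 A + \frac{24}{A}$ ($x{\left(A \right)} = - 3 \left(\frac{2}{A} \left(-4\right) + A\right) = - 3 \left(- \frac{8}{A} + A\right) = - 3 \left(A - \frac{8}{A}\right) = - 3 A + \frac{24}{A}$)
$L{\left(q \right)} = 3$ ($L{\left(q \right)} = 4 - 1 = 3$)
$\left(x{\left(-55 \right)} - 16564\right) + L^{2}{\left(-11 \right)} = \left(\left(\left(-3\right) \left(-55\right) + \frac{24}{-55}\right) - 16564\right) + 3^{2} = \left(\left(165 + 24 \left(- \frac{1}{55}\right)\right) - 16564\right) + 9 = \left(\left(165 - \frac{24}{55}\right) - 16564\right) + 9 = \left(\frac{9051}{55} - 16564\right) + 9 = - \frac{901969}{55} + 9 = - \frac{901474}{55}$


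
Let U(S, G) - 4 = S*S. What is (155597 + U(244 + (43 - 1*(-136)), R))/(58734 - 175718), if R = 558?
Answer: -23895/8356 ≈ -2.8596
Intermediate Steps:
U(S, G) = 4 + S² (U(S, G) = 4 + S*S = 4 + S²)
(155597 + U(244 + (43 - 1*(-136)), R))/(58734 - 175718) = (155597 + (4 + (244 + (43 - 1*(-136)))²))/(58734 - 175718) = (155597 + (4 + (244 + (43 + 136))²))/(-116984) = (155597 + (4 + (244 + 179)²))*(-1/116984) = (155597 + (4 + 423²))*(-1/116984) = (155597 + (4 + 178929))*(-1/116984) = (155597 + 178933)*(-1/116984) = 334530*(-1/116984) = -23895/8356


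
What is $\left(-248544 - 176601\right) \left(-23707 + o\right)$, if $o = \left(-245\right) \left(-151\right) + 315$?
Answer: $-5783247435$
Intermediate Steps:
$o = 37310$ ($o = 36995 + 315 = 37310$)
$\left(-248544 - 176601\right) \left(-23707 + o\right) = \left(-248544 - 176601\right) \left(-23707 + 37310\right) = \left(-425145\right) 13603 = -5783247435$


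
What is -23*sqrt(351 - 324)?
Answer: -69*sqrt(3) ≈ -119.51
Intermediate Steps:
-23*sqrt(351 - 324) = -69*sqrt(3)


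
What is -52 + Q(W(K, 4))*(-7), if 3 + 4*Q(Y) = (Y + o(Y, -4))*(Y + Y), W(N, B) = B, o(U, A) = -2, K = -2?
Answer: -299/4 ≈ -74.750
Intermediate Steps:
Q(Y) = -¾ + Y*(-2 + Y)/2 (Q(Y) = -¾ + ((Y - 2)*(Y + Y))/4 = -¾ + ((-2 + Y)*(2*Y))/4 = -¾ + (2*Y*(-2 + Y))/4 = -¾ + Y*(-2 + Y)/2)
-52 + Q(W(K, 4))*(-7) = -52 + (-¾ + (½)*4² - 1*4)*(-7) = -52 + (-¾ + (½)*16 - 4)*(-7) = -52 + (-¾ + 8 - 4)*(-7) = -52 + (13/4)*(-7) = -52 - 91/4 = -299/4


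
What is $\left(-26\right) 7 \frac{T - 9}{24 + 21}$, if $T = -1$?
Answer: $\frac{364}{9} \approx 40.444$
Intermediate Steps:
$\left(-26\right) 7 \frac{T - 9}{24 + 21} = \left(-26\right) 7 \frac{-1 - 9}{24 + 21} = - 182 \left(- \frac{10}{45}\right) = - 182 \left(\left(-10\right) \frac{1}{45}\right) = \left(-182\right) \left(- \frac{2}{9}\right) = \frac{364}{9}$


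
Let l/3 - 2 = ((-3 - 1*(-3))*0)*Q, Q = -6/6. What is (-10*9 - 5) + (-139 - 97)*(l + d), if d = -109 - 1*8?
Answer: 26101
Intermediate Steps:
Q = -1 (Q = -6*1/6 = -1)
l = 6 (l = 6 + 3*(((-3 - 1*(-3))*0)*(-1)) = 6 + 3*(((-3 + 3)*0)*(-1)) = 6 + 3*((0*0)*(-1)) = 6 + 3*(0*(-1)) = 6 + 3*0 = 6 + 0 = 6)
d = -117 (d = -109 - 8 = -117)
(-10*9 - 5) + (-139 - 97)*(l + d) = (-10*9 - 5) + (-139 - 97)*(6 - 117) = (-90 - 5) - 236*(-111) = -95 + 26196 = 26101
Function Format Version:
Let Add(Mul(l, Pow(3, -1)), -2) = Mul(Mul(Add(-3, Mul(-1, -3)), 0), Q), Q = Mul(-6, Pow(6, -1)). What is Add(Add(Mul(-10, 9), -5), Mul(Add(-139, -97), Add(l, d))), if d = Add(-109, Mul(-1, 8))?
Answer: 26101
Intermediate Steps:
Q = -1 (Q = Mul(-6, Rational(1, 6)) = -1)
l = 6 (l = Add(6, Mul(3, Mul(Mul(Add(-3, Mul(-1, -3)), 0), -1))) = Add(6, Mul(3, Mul(Mul(Add(-3, 3), 0), -1))) = Add(6, Mul(3, Mul(Mul(0, 0), -1))) = Add(6, Mul(3, Mul(0, -1))) = Add(6, Mul(3, 0)) = Add(6, 0) = 6)
d = -117 (d = Add(-109, -8) = -117)
Add(Add(Mul(-10, 9), -5), Mul(Add(-139, -97), Add(l, d))) = Add(Add(Mul(-10, 9), -5), Mul(Add(-139, -97), Add(6, -117))) = Add(Add(-90, -5), Mul(-236, -111)) = Add(-95, 26196) = 26101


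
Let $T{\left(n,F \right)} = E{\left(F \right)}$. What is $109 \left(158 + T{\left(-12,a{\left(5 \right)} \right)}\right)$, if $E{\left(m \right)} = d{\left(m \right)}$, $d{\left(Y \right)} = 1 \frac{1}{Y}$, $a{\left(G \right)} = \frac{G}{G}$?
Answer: $17331$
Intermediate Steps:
$a{\left(G \right)} = 1$
$d{\left(Y \right)} = \frac{1}{Y}$
$E{\left(m \right)} = \frac{1}{m}$
$T{\left(n,F \right)} = \frac{1}{F}$
$109 \left(158 + T{\left(-12,a{\left(5 \right)} \right)}\right) = 109 \left(158 + 1^{-1}\right) = 109 \left(158 + 1\right) = 109 \cdot 159 = 17331$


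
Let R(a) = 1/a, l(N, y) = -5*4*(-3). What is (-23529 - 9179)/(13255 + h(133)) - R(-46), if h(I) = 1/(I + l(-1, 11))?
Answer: -17988963/7354871 ≈ -2.4459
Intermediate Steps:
l(N, y) = 60 (l(N, y) = -20*(-3) = 60)
h(I) = 1/(60 + I) (h(I) = 1/(I + 60) = 1/(60 + I))
(-23529 - 9179)/(13255 + h(133)) - R(-46) = (-23529 - 9179)/(13255 + 1/(60 + 133)) - 1/(-46) = -32708/(13255 + 1/193) - 1*(-1/46) = -32708/(13255 + 1/193) + 1/46 = -32708/2558216/193 + 1/46 = -32708*193/2558216 + 1/46 = -1578161/639554 + 1/46 = -17988963/7354871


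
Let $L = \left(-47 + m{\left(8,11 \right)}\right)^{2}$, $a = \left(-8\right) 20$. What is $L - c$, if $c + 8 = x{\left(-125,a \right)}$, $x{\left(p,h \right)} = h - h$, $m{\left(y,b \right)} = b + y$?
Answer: $792$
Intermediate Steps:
$a = -160$
$x{\left(p,h \right)} = 0$
$L = 784$ ($L = \left(-47 + \left(11 + 8\right)\right)^{2} = \left(-47 + 19\right)^{2} = \left(-28\right)^{2} = 784$)
$c = -8$ ($c = -8 + 0 = -8$)
$L - c = 784 - -8 = 784 + 8 = 792$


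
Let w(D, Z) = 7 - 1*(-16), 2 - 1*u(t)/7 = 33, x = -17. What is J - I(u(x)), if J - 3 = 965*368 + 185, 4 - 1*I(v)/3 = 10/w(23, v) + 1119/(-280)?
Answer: 2288037429/6440 ≈ 3.5529e+5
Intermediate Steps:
u(t) = -217 (u(t) = 14 - 7*33 = 14 - 231 = -217)
w(D, Z) = 23 (w(D, Z) = 7 + 16 = 23)
I(v) = 146091/6440 (I(v) = 12 - 3*(10/23 + 1119/(-280)) = 12 - 3*(10*(1/23) + 1119*(-1/280)) = 12 - 3*(10/23 - 1119/280) = 12 - 3*(-22937/6440) = 12 + 68811/6440 = 146091/6440)
J = 355308 (J = 3 + (965*368 + 185) = 3 + (355120 + 185) = 3 + 355305 = 355308)
J - I(u(x)) = 355308 - 1*146091/6440 = 355308 - 146091/6440 = 2288037429/6440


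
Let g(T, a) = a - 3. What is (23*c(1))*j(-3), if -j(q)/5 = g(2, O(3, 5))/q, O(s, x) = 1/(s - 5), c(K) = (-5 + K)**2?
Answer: -6440/3 ≈ -2146.7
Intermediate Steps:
O(s, x) = 1/(-5 + s)
g(T, a) = -3 + a
j(q) = 35/(2*q) (j(q) = -5*(-3 + 1/(-5 + 3))/q = -5*(-3 + 1/(-2))/q = -5*(-3 - 1/2)/q = -(-35)/(2*q) = 35/(2*q))
(23*c(1))*j(-3) = (23*(-5 + 1)**2)*((35/2)/(-3)) = (23*(-4)**2)*((35/2)*(-1/3)) = (23*16)*(-35/6) = 368*(-35/6) = -6440/3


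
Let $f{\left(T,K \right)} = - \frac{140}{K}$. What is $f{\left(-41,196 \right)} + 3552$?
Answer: $\frac{24859}{7} \approx 3551.3$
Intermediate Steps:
$f{\left(-41,196 \right)} + 3552 = - \frac{140}{196} + 3552 = \left(-140\right) \frac{1}{196} + 3552 = - \frac{5}{7} + 3552 = \frac{24859}{7}$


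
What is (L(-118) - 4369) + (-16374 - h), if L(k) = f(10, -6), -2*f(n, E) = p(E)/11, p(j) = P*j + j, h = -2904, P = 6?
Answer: -196208/11 ≈ -17837.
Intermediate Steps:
p(j) = 7*j (p(j) = 6*j + j = 7*j)
f(n, E) = -7*E/22 (f(n, E) = -7*E/(2*11) = -7*E/22)
L(k) = 21/11 (L(k) = -7/22*(-6) = 21/11)
(L(-118) - 4369) + (-16374 - h) = (21/11 - 4369) + (-16374 - 1*(-2904)) = -48038/11 + (-16374 + 2904) = -48038/11 - 13470 = -196208/11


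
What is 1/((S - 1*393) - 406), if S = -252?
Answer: -1/1051 ≈ -0.00095147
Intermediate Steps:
1/((S - 1*393) - 406) = 1/((-252 - 1*393) - 406) = 1/((-252 - 393) - 406) = 1/(-645 - 406) = 1/(-1051) = -1/1051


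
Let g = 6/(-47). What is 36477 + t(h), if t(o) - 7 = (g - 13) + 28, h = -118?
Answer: 1715447/47 ≈ 36499.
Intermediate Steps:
g = -6/47 (g = 6*(-1/47) = -6/47 ≈ -0.12766)
t(o) = 1028/47 (t(o) = 7 + ((-6/47 - 13) + 28) = 7 + (-617/47 + 28) = 7 + 699/47 = 1028/47)
36477 + t(h) = 36477 + 1028/47 = 1715447/47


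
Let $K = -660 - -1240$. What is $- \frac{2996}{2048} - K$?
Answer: $- \frac{297709}{512} \approx -581.46$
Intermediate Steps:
$K = 580$ ($K = -660 + 1240 = 580$)
$- \frac{2996}{2048} - K = - \frac{2996}{2048} - 580 = \left(-2996\right) \frac{1}{2048} - 580 = - \frac{749}{512} - 580 = - \frac{297709}{512}$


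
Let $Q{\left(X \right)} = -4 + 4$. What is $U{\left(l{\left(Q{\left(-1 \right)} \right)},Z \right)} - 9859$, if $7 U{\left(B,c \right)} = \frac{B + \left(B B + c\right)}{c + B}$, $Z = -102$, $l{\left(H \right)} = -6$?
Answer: $- \frac{207037}{21} \approx -9858.9$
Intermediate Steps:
$Q{\left(X \right)} = 0$
$U{\left(B,c \right)} = \frac{B + c + B^{2}}{7 \left(B + c\right)}$ ($U{\left(B,c \right)} = \frac{\left(B + \left(B B + c\right)\right) \frac{1}{c + B}}{7} = \frac{\left(B + \left(B^{2} + c\right)\right) \frac{1}{B + c}}{7} = \frac{\left(B + \left(c + B^{2}\right)\right) \frac{1}{B + c}}{7} = \frac{\left(B + c + B^{2}\right) \frac{1}{B + c}}{7} = \frac{\frac{1}{B + c} \left(B + c + B^{2}\right)}{7} = \frac{B + c + B^{2}}{7 \left(B + c\right)}$)
$U{\left(l{\left(Q{\left(-1 \right)} \right)},Z \right)} - 9859 = \frac{-6 - 102 + \left(-6\right)^{2}}{7 \left(-6 - 102\right)} - 9859 = \frac{-6 - 102 + 36}{7 \left(-108\right)} - 9859 = \frac{1}{7} \left(- \frac{1}{108}\right) \left(-72\right) - 9859 = \frac{2}{21} - 9859 = - \frac{207037}{21}$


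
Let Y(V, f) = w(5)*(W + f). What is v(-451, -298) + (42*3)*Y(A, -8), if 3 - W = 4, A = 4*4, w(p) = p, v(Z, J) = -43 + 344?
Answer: -5369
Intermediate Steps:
v(Z, J) = 301
A = 16
W = -1 (W = 3 - 1*4 = 3 - 4 = -1)
Y(V, f) = -5 + 5*f (Y(V, f) = 5*(-1 + f) = -5 + 5*f)
v(-451, -298) + (42*3)*Y(A, -8) = 301 + (42*3)*(-5 + 5*(-8)) = 301 + 126*(-5 - 40) = 301 + 126*(-45) = 301 - 5670 = -5369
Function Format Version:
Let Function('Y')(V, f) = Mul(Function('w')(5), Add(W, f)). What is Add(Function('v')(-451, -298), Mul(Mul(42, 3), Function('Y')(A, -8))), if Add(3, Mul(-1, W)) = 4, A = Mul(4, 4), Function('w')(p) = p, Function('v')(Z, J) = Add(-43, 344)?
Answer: -5369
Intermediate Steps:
Function('v')(Z, J) = 301
A = 16
W = -1 (W = Add(3, Mul(-1, 4)) = Add(3, -4) = -1)
Function('Y')(V, f) = Add(-5, Mul(5, f)) (Function('Y')(V, f) = Mul(5, Add(-1, f)) = Add(-5, Mul(5, f)))
Add(Function('v')(-451, -298), Mul(Mul(42, 3), Function('Y')(A, -8))) = Add(301, Mul(Mul(42, 3), Add(-5, Mul(5, -8)))) = Add(301, Mul(126, Add(-5, -40))) = Add(301, Mul(126, -45)) = Add(301, -5670) = -5369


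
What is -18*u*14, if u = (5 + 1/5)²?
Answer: -170352/25 ≈ -6814.1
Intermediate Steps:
u = 676/25 (u = (5 + ⅕)² = (26/5)² = 676/25 ≈ 27.040)
-18*u*14 = -18*676/25*14 = -12168/25*14 = -170352/25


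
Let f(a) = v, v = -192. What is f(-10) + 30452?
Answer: 30260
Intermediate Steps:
f(a) = -192
f(-10) + 30452 = -192 + 30452 = 30260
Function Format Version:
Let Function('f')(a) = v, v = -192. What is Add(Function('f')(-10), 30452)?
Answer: 30260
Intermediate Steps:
Function('f')(a) = -192
Add(Function('f')(-10), 30452) = Add(-192, 30452) = 30260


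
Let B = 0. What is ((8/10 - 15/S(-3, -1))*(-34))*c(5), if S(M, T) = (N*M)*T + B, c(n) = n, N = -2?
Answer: -561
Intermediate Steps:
S(M, T) = -2*M*T (S(M, T) = (-2*M)*T + 0 = -2*M*T + 0 = -2*M*T)
((8/10 - 15/S(-3, -1))*(-34))*c(5) = ((8/10 - 15/((-2*(-3)*(-1))))*(-34))*5 = ((8*(1/10) - 15/(-6))*(-34))*5 = ((4/5 - 15*(-1/6))*(-34))*5 = ((4/5 + 5/2)*(-34))*5 = ((33/10)*(-34))*5 = -561/5*5 = -561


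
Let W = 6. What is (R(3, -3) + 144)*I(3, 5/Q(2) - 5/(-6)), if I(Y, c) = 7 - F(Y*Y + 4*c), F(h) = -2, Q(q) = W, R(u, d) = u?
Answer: 1323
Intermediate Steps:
Q(q) = 6
I(Y, c) = 9 (I(Y, c) = 7 - 1*(-2) = 7 + 2 = 9)
(R(3, -3) + 144)*I(3, 5/Q(2) - 5/(-6)) = (3 + 144)*9 = 147*9 = 1323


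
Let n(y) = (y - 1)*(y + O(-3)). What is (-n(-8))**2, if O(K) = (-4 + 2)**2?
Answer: 1296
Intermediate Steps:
O(K) = 4 (O(K) = (-2)**2 = 4)
n(y) = (-1 + y)*(4 + y) (n(y) = (y - 1)*(y + 4) = (-1 + y)*(4 + y))
(-n(-8))**2 = (-(-4 + (-8)**2 + 3*(-8)))**2 = (-(-4 + 64 - 24))**2 = (-1*36)**2 = (-36)**2 = 1296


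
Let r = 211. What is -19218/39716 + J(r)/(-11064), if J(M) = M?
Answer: -55252007/109854456 ≈ -0.50296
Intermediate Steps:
-19218/39716 + J(r)/(-11064) = -19218/39716 + 211/(-11064) = -19218*1/39716 + 211*(-1/11064) = -9609/19858 - 211/11064 = -55252007/109854456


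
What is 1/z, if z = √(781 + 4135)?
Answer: √1229/2458 ≈ 0.014262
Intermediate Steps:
z = 2*√1229 (z = √4916 = 2*√1229 ≈ 70.114)
1/z = 1/(2*√1229) = √1229/2458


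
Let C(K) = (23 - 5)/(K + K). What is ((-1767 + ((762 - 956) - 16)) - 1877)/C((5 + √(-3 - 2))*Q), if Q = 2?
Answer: -38540/9 - 7708*I*√5/9 ≈ -4282.2 - 1915.1*I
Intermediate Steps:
C(K) = 9/K (C(K) = 18/((2*K)) = 18*(1/(2*K)) = 9/K)
((-1767 + ((762 - 956) - 16)) - 1877)/C((5 + √(-3 - 2))*Q) = ((-1767 + ((762 - 956) - 16)) - 1877)/((9/(((5 + √(-3 - 2))*2)))) = ((-1767 + (-194 - 16)) - 1877)/((9/(((5 + √(-5))*2)))) = ((-1767 - 210) - 1877)/((9/(((5 + I*√5)*2)))) = (-1977 - 1877)/((9/(10 + 2*I*√5))) = -3854*(10/9 + 2*I*√5/9) = -38540/9 - 7708*I*√5/9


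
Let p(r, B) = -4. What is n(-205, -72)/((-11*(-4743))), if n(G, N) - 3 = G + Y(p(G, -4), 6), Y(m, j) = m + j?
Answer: -200/52173 ≈ -0.0038334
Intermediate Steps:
Y(m, j) = j + m
n(G, N) = 5 + G (n(G, N) = 3 + (G + (6 - 4)) = 3 + (G + 2) = 3 + (2 + G) = 5 + G)
n(-205, -72)/((-11*(-4743))) = (5 - 205)/((-11*(-4743))) = -200/52173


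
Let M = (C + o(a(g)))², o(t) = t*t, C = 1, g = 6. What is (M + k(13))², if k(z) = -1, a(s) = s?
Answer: 1871424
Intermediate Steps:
o(t) = t²
M = 1369 (M = (1 + 6²)² = (1 + 36)² = 37² = 1369)
(M + k(13))² = (1369 - 1)² = 1368² = 1871424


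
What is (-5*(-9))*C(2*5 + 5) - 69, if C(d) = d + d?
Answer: 1281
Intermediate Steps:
C(d) = 2*d
(-5*(-9))*C(2*5 + 5) - 69 = (-5*(-9))*(2*(2*5 + 5)) - 69 = 45*(2*(10 + 5)) - 69 = 45*(2*15) - 69 = 45*30 - 69 = 1350 - 69 = 1281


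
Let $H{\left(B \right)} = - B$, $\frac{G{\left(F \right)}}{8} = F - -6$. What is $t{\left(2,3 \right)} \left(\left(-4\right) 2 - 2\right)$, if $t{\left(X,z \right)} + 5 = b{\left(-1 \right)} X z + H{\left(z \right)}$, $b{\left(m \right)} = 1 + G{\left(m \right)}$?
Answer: $-2380$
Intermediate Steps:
$G{\left(F \right)} = 48 + 8 F$ ($G{\left(F \right)} = 8 \left(F - -6\right) = 8 \left(F + 6\right) = 8 \left(6 + F\right) = 48 + 8 F$)
$b{\left(m \right)} = 49 + 8 m$ ($b{\left(m \right)} = 1 + \left(48 + 8 m\right) = 49 + 8 m$)
$t{\left(X,z \right)} = -5 - z + 41 X z$ ($t{\left(X,z \right)} = -5 + \left(\left(49 + 8 \left(-1\right)\right) X z - z\right) = -5 + \left(\left(49 - 8\right) X z - z\right) = -5 + \left(41 X z - z\right) = -5 + \left(- z + 41 X z\right) = -5 - z + 41 X z$)
$t{\left(2,3 \right)} \left(\left(-4\right) 2 - 2\right) = \left(-5 - 3 + 41 \cdot 2 \cdot 3\right) \left(\left(-4\right) 2 - 2\right) = \left(-5 - 3 + 246\right) \left(-8 - 2\right) = 238 \left(-10\right) = -2380$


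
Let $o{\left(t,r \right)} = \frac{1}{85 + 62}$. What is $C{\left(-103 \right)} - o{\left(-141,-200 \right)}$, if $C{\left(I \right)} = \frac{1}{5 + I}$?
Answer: $- \frac{5}{294} \approx -0.017007$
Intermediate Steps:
$o{\left(t,r \right)} = \frac{1}{147}$
$C{\left(-103 \right)} - o{\left(-141,-200 \right)} = \frac{1}{5 - 103} - \frac{1}{147} = \frac{1}{-98} - \frac{1}{147} = - \frac{1}{98} - \frac{1}{147} = - \frac{5}{294}$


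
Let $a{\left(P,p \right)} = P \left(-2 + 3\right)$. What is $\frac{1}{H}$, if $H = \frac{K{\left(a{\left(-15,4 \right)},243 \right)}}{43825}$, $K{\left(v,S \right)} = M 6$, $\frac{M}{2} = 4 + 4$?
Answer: $\frac{43825}{96} \approx 456.51$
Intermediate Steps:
$M = 16$ ($M = 2 \left(4 + 4\right) = 2 \cdot 8 = 16$)
$a{\left(P,p \right)} = P$ ($a{\left(P,p \right)} = P 1 = P$)
$K{\left(v,S \right)} = 96$ ($K{\left(v,S \right)} = 16 \cdot 6 = 96$)
$H = \frac{96}{43825} \approx 0.0021905$
$\frac{1}{H} = \frac{1}{\frac{96}{43825}} = \frac{43825}{96}$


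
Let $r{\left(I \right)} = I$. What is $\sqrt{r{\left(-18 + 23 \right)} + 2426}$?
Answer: $\sqrt{2431} \approx 49.305$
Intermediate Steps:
$\sqrt{r{\left(-18 + 23 \right)} + 2426} = \sqrt{\left(-18 + 23\right) + 2426} = \sqrt{5 + 2426} = \sqrt{2431}$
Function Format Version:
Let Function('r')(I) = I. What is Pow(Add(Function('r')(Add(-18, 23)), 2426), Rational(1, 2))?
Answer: Pow(2431, Rational(1, 2)) ≈ 49.305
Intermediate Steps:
Pow(Add(Function('r')(Add(-18, 23)), 2426), Rational(1, 2)) = Pow(Add(Add(-18, 23), 2426), Rational(1, 2)) = Pow(Add(5, 2426), Rational(1, 2)) = Pow(2431, Rational(1, 2))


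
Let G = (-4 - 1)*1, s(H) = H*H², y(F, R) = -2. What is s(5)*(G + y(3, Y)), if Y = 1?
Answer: -875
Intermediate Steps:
s(H) = H³
G = -5 (G = -5*1 = -5)
s(5)*(G + y(3, Y)) = 5³*(-5 - 2) = 125*(-7) = -875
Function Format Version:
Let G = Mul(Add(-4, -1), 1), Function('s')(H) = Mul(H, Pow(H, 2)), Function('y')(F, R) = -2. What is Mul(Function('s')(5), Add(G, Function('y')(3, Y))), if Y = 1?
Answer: -875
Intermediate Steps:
Function('s')(H) = Pow(H, 3)
G = -5 (G = Mul(-5, 1) = -5)
Mul(Function('s')(5), Add(G, Function('y')(3, Y))) = Mul(Pow(5, 3), Add(-5, -2)) = Mul(125, -7) = -875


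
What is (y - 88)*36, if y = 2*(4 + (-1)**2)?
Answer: -2808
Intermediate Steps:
y = 10 (y = 2*(4 + 1) = 2*5 = 10)
(y - 88)*36 = (10 - 88)*36 = -78*36 = -2808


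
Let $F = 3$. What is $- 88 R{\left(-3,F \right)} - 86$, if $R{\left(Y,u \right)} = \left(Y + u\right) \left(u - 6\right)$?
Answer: $-86$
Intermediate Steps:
$R{\left(Y,u \right)} = \left(-6 + u\right) \left(Y + u\right)$ ($R{\left(Y,u \right)} = \left(Y + u\right) \left(-6 + u\right) = \left(-6 + u\right) \left(Y + u\right)$)
$- 88 R{\left(-3,F \right)} - 86 = - 88 \left(3^{2} - -18 - 18 - 9\right) - 86 = - 88 \left(9 + 18 - 18 - 9\right) - 86 = \left(-88\right) 0 - 86 = 0 - 86 = -86$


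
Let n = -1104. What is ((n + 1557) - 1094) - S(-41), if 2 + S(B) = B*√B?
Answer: -639 + 41*I*√41 ≈ -639.0 + 262.53*I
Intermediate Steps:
S(B) = -2 + B^(3/2) (S(B) = -2 + B*√B = -2 + B^(3/2))
((n + 1557) - 1094) - S(-41) = ((-1104 + 1557) - 1094) - (-2 + (-41)^(3/2)) = (453 - 1094) - (-2 - 41*I*√41) = -641 + (2 + 41*I*√41) = -639 + 41*I*√41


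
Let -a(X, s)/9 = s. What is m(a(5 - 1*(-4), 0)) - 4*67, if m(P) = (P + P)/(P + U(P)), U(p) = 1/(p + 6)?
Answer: -268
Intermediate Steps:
a(X, s) = -9*s
U(p) = 1/(6 + p)
m(P) = 2*P/(P + 1/(6 + P)) (m(P) = (P + P)/(P + 1/(6 + P)) = (2*P)/(P + 1/(6 + P)) = 2*P/(P + 1/(6 + P)))
m(a(5 - 1*(-4), 0)) - 4*67 = 2*(-9*0)*(6 - 9*0)/(1 + (-9*0)*(6 - 9*0)) - 4*67 = 2*0*(6 + 0)/(1 + 0*(6 + 0)) - 268 = 2*0*6/(1 + 0*6) - 268 = 2*0*6/(1 + 0) - 268 = 2*0*6/1 - 268 = 2*0*1*6 - 268 = 0 - 268 = -268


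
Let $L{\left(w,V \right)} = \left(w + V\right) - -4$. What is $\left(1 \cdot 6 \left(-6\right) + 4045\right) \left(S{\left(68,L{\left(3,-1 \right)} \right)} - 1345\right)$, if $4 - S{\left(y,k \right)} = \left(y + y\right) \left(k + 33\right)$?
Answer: $-26639805$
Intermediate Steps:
$L{\left(w,V \right)} = 4 + V + w$ ($L{\left(w,V \right)} = \left(V + w\right) + 4 = 4 + V + w$)
$S{\left(y,k \right)} = 4 - 2 y \left(33 + k\right)$ ($S{\left(y,k \right)} = 4 - \left(y + y\right) \left(k + 33\right) = 4 - 2 y \left(33 + k\right)$)
$\left(1 \cdot 6 \left(-6\right) + 4045\right) \left(S{\left(68,L{\left(3,-1 \right)} \right)} - 1345\right) = \left(1 \cdot 6 \left(-6\right) + 4045\right) \left(\left(4 - 4488 - 2 \left(4 - 1 + 3\right) 68\right) - 1345\right) = \left(6 \left(-6\right) + 4045\right) \left(\left(4 - 4488 - 12 \cdot 68\right) - 1345\right) = \left(-36 + 4045\right) \left(\left(4 - 4488 - 816\right) - 1345\right) = 4009 \left(-5300 - 1345\right) = 4009 \left(-6645\right) = -26639805$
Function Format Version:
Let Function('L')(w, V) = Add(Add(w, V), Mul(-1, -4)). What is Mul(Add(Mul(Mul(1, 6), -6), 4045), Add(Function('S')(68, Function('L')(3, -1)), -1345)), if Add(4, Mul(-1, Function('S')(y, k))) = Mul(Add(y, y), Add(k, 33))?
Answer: -26639805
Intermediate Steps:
Function('L')(w, V) = Add(4, V, w) (Function('L')(w, V) = Add(Add(V, w), 4) = Add(4, V, w))
Function('S')(y, k) = Add(4, Mul(-2, y, Add(33, k))) (Function('S')(y, k) = Add(4, Mul(-1, Mul(Add(y, y), Add(k, 33)))) = Add(4, Mul(-1, Mul(Mul(2, y), Add(33, k)))) = Add(4, Mul(-1, Mul(2, y, Add(33, k)))) = Add(4, Mul(-2, y, Add(33, k))))
Mul(Add(Mul(Mul(1, 6), -6), 4045), Add(Function('S')(68, Function('L')(3, -1)), -1345)) = Mul(Add(Mul(Mul(1, 6), -6), 4045), Add(Add(4, Mul(-66, 68), Mul(-2, Add(4, -1, 3), 68)), -1345)) = Mul(Add(Mul(6, -6), 4045), Add(Add(4, -4488, Mul(-2, 6, 68)), -1345)) = Mul(Add(-36, 4045), Add(Add(4, -4488, -816), -1345)) = Mul(4009, Add(-5300, -1345)) = Mul(4009, -6645) = -26639805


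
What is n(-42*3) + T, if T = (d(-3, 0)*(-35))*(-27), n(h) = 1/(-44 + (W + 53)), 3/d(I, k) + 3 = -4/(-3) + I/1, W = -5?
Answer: -2429/4 ≈ -607.25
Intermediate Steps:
d(I, k) = 3/(-5/3 + I) (d(I, k) = 3/(-3 + (-4/(-3) + I/1)) = 3/(-3 + (-4*(-⅓) + I*1)) = 3/(-3 + (4/3 + I)) = 3/(-5/3 + I))
n(h) = ¼ (n(h) = 1/(-44 + (-5 + 53)) = 1/(-44 + 48) = 1/4 = ¼)
T = -1215/2 (T = ((9/(-5 + 3*(-3)))*(-35))*(-27) = ((9/(-5 - 9))*(-35))*(-27) = ((9/(-14))*(-35))*(-27) = ((9*(-1/14))*(-35))*(-27) = -9/14*(-35)*(-27) = (45/2)*(-27) = -1215/2 ≈ -607.50)
n(-42*3) + T = ¼ - 1215/2 = -2429/4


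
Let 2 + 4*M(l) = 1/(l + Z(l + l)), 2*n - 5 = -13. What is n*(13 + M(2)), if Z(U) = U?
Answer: -301/6 ≈ -50.167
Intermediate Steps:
n = -4 (n = 5/2 + (½)*(-13) = 5/2 - 13/2 = -4)
M(l) = -½ + 1/(12*l) (M(l) = -½ + 1/(4*(l + (l + l))) = -½ + 1/(4*(l + 2*l)) = -½ + 1/(4*((3*l))) = -½ + (1/(3*l))/4 = -½ + 1/(12*l))
n*(13 + M(2)) = -4*(13 + (1/12)*(1 - 6*2)/2) = -4*(13 + (1/12)*(½)*(1 - 12)) = -4*(13 + (1/12)*(½)*(-11)) = -4*(13 - 11/24) = -4*301/24 = -301/6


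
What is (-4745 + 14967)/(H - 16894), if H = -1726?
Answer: -269/490 ≈ -0.54898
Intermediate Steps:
(-4745 + 14967)/(H - 16894) = (-4745 + 14967)/(-1726 - 16894) = 10222/(-18620) = 10222*(-1/18620) = -269/490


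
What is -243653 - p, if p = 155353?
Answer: -399006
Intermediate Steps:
-243653 - p = -243653 - 1*155353 = -243653 - 155353 = -399006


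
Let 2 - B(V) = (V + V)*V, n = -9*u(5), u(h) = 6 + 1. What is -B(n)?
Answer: 7936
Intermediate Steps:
u(h) = 7
n = -63 (n = -9*7 = -63)
B(V) = 2 - 2*V**2 (B(V) = 2 - (V + V)*V = 2 - 2*V*V = 2 - 2*V**2)
-B(n) = -(2 - 2*(-63)**2) = -(2 - 2*3969) = -(2 - 7938) = -1*(-7936) = 7936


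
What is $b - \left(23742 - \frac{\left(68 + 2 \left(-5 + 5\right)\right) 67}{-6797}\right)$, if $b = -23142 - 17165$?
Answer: $- \frac{435345609}{6797} \approx -64050.0$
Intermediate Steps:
$b = -40307$ ($b = -23142 - 17165 = -40307$)
$b - \left(23742 - \frac{\left(68 + 2 \left(-5 + 5\right)\right) 67}{-6797}\right) = -40307 - \left(23742 - \frac{\left(68 + 2 \left(-5 + 5\right)\right) 67}{-6797}\right) = -40307 - \left(23742 - \left(68 + 2 \cdot 0\right) 67 \left(- \frac{1}{6797}\right)\right) = -40307 - \left(23742 - \left(68 + 0\right) 67 \left(- \frac{1}{6797}\right)\right) = -40307 - \left(23742 - 68 \cdot 67 \left(- \frac{1}{6797}\right)\right) = -40307 + \left(4556 \left(- \frac{1}{6797}\right) - 23742\right) = -40307 - \frac{161378930}{6797} = - \frac{435345609}{6797}$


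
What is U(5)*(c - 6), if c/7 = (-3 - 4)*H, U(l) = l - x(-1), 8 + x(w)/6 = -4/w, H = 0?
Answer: -174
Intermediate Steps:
x(w) = -48 - 24/w (x(w) = -48 + 6*(-4/w) = -48 - 24/w)
U(l) = 24 + l (U(l) = l - (-48 - 24/(-1)) = l - (-48 - 24*(-1)) = l - (-48 + 24) = l - 1*(-24) = l + 24 = 24 + l)
c = 0 (c = 7*((-3 - 4)*0) = 7*(-7*0) = 7*0 = 0)
U(5)*(c - 6) = (24 + 5)*(0 - 6) = 29*(-6) = -174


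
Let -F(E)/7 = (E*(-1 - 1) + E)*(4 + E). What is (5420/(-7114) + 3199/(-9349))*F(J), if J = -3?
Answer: 771007293/33254393 ≈ 23.185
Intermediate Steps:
F(E) = 7*E*(4 + E) (F(E) = -7*(E*(-1 - 1) + E)*(4 + E) = -7*(E*(-2) + E)*(4 + E) = -7*(-2*E + E)*(4 + E) = -7*(-E)*(4 + E) = -(-7)*E*(4 + E) = 7*E*(4 + E))
(5420/(-7114) + 3199/(-9349))*F(J) = (5420/(-7114) + 3199/(-9349))*(7*(-3)*(4 - 3)) = (5420*(-1/7114) + 3199*(-1/9349))*(7*(-3)*1) = (-2710/3557 - 3199/9349)*(-21) = -36714633/33254393*(-21) = 771007293/33254393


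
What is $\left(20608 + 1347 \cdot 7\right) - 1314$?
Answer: $28723$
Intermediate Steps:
$\left(20608 + 1347 \cdot 7\right) - 1314 = \left(20608 + 9429\right) - 1314 = 30037 - 1314 = 28723$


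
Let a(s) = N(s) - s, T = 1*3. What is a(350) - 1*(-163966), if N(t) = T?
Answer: 163619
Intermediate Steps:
T = 3
N(t) = 3
a(s) = 3 - s
a(350) - 1*(-163966) = (3 - 1*350) - 1*(-163966) = (3 - 350) + 163966 = -347 + 163966 = 163619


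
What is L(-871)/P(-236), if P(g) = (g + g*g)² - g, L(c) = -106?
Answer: -53/1537905918 ≈ -3.4462e-8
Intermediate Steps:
P(g) = (g + g²)² - g
L(-871)/P(-236) = -106*(-1/(236*(-1 - 236*(1 - 236)²))) = -106*(-1/(236*(-1 - 236*(-235)²))) = -106*(-1/(236*(-1 - 236*55225))) = -106*(-1/(236*(-1 - 13033100))) = -106/((-236*(-13033101))) = -106/3075811836 = -106*1/3075811836 = -53/1537905918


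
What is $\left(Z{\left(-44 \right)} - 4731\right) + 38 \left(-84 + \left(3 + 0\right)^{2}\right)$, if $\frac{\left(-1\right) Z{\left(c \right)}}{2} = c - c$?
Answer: $-7581$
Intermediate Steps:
$Z{\left(c \right)} = 0$ ($Z{\left(c \right)} = - 2 \left(c - c\right) = \left(-2\right) 0 = 0$)
$\left(Z{\left(-44 \right)} - 4731\right) + 38 \left(-84 + \left(3 + 0\right)^{2}\right) = \left(0 - 4731\right) + 38 \left(-84 + \left(3 + 0\right)^{2}\right) = -4731 + 38 \left(-84 + 3^{2}\right) = -4731 + 38 \left(-84 + 9\right) = -4731 + 38 \left(-75\right) = -4731 - 2850 = -7581$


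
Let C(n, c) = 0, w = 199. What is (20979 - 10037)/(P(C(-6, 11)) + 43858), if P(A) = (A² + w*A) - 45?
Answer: 10942/43813 ≈ 0.24974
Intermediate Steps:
P(A) = -45 + A² + 199*A (P(A) = (A² + 199*A) - 45 = -45 + A² + 199*A)
(20979 - 10037)/(P(C(-6, 11)) + 43858) = (20979 - 10037)/((-45 + 0² + 199*0) + 43858) = 10942/((-45 + 0 + 0) + 43858) = 10942/(-45 + 43858) = 10942/43813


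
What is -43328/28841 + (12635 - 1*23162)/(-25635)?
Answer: -269034691/246446345 ≈ -1.0917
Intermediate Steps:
-43328/28841 + (12635 - 1*23162)/(-25635) = -43328*1/28841 + (12635 - 23162)*(-1/25635) = -43328/28841 - 10527*(-1/25635) = -43328/28841 + 3509/8545 = -269034691/246446345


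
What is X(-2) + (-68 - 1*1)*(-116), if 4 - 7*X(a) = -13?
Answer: 56045/7 ≈ 8006.4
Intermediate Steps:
X(a) = 17/7 (X(a) = 4/7 - ⅐*(-13) = 4/7 + 13/7 = 17/7)
X(-2) + (-68 - 1*1)*(-116) = 17/7 + (-68 - 1*1)*(-116) = 17/7 + (-68 - 1)*(-116) = 17/7 - 69*(-116) = 17/7 + 8004 = 56045/7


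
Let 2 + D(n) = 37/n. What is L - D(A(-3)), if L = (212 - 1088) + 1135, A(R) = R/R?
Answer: 224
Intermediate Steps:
A(R) = 1
L = 259 (L = -876 + 1135 = 259)
D(n) = -2 + 37/n
L - D(A(-3)) = 259 - (-2 + 37/1) = 259 - (-2 + 37*1) = 259 - (-2 + 37) = 259 - 1*35 = 259 - 35 = 224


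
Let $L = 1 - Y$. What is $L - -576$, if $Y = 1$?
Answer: $576$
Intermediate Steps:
$L = 0$ ($L = 1 - 1 = 0$)
$L - -576 = 0 - -576 = 0 + 576 = 576$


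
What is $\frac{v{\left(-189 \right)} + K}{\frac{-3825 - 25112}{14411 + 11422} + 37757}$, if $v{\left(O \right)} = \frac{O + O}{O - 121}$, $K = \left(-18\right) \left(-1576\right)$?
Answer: $\frac{113593616757}{151178884820} \approx 0.75139$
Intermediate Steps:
$K = 28368$
$v{\left(O \right)} = \frac{2 O}{-121 + O}$
$\frac{v{\left(-189 \right)} + K}{\frac{-3825 - 25112}{14411 + 11422} + 37757} = \frac{2 \left(-189\right) \frac{1}{-121 - 189} + 28368}{\frac{-3825 - 25112}{14411 + 11422} + 37757} = \frac{2 \left(-189\right) \frac{1}{-310} + 28368}{- \frac{28937}{25833} + 37757} = \frac{2 \left(-189\right) \left(- \frac{1}{310}\right) + 28368}{\left(-28937\right) \frac{1}{25833} + 37757} = \frac{\frac{189}{155} + 28368}{- \frac{28937}{25833} + 37757} = \frac{4397229}{155 \cdot \frac{975347644}{25833}} = \frac{4397229}{155} \cdot \frac{25833}{975347644} = \frac{113593616757}{151178884820}$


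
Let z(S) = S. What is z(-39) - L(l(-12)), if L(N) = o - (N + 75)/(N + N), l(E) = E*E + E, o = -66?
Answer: 2445/88 ≈ 27.784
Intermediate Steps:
l(E) = E + E² (l(E) = E² + E = E + E²)
L(N) = -66 - (75 + N)/(2*N) (L(N) = -66 - (N + 75)/(N + N) = -66 - (75 + N)/(2*N))
z(-39) - L(l(-12)) = -39 - (-75 - (-1596)*(1 - 12))/(2*((-12*(1 - 12)))) = -39 - (-75 - (-1596)*(-11))/(2*((-12*(-11)))) = -39 - (-75 - 133*132)/(2*132) = -39 - (-75 - 17556)/(2*132) = -39 - (-17631)/(2*132) = -39 - 1*(-5877/88) = -39 + 5877/88 = 2445/88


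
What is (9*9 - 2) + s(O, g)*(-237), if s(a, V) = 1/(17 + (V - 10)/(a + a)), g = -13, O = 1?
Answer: 395/11 ≈ 35.909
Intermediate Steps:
s(a, V) = 1/(17 + (-10 + V)/(2*a)) (s(a, V) = 1/(17 + (-10 + V)/((2*a))) = 1/(17 + (-10 + V)*(1/(2*a))) = 1/(17 + (-10 + V)/(2*a)))
(9*9 - 2) + s(O, g)*(-237) = (9*9 - 2) + (2*1/(-10 - 13 + 34*1))*(-237) = (81 - 2) + (2*1/(-10 - 13 + 34))*(-237) = 79 + (2*1/11)*(-237) = 79 + (2*1*(1/11))*(-237) = 79 + (2/11)*(-237) = 79 - 474/11 = 395/11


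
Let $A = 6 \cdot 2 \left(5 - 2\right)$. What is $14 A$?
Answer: $504$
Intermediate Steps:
$A = 36$ ($A = 12 \cdot 3 = 36$)
$14 A = 14 \cdot 36 = 504$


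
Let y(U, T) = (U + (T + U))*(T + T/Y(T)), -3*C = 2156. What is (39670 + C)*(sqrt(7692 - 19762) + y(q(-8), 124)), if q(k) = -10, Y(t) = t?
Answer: 1519102000/3 + 116854*I*sqrt(12070)/3 ≈ 5.0637e+8 + 4.2793e+6*I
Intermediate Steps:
C = -2156/3 (C = -1/3*2156 = -2156/3 ≈ -718.67)
y(U, T) = (1 + T)*(T + 2*U) (y(U, T) = (U + (T + U))*(T + T/T) = (T + 2*U)*(T + 1) = (T + 2*U)*(1 + T) = (1 + T)*(T + 2*U))
(39670 + C)*(sqrt(7692 - 19762) + y(q(-8), 124)) = (39670 - 2156/3)*(sqrt(7692 - 19762) + (124 + 2*(-10) + 124*(124 + 2*(-10)))) = 116854*(sqrt(-12070) + (124 - 20 + 124*(124 - 20)))/3 = 116854*(I*sqrt(12070) + (124 - 20 + 124*104))/3 = 116854*(I*sqrt(12070) + (124 - 20 + 12896))/3 = 116854*(I*sqrt(12070) + 13000)/3 = 116854*(13000 + I*sqrt(12070))/3 = 1519102000/3 + 116854*I*sqrt(12070)/3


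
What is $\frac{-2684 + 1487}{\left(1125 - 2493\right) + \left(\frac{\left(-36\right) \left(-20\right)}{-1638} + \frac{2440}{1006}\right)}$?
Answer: $\frac{6087809}{6947396} \approx 0.87627$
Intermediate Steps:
$\frac{-2684 + 1487}{\left(1125 - 2493\right) + \left(\frac{\left(-36\right) \left(-20\right)}{-1638} + \frac{2440}{1006}\right)} = - \frac{1197}{\left(1125 - 2493\right) + \left(720 \left(- \frac{1}{1638}\right) + 2440 \cdot \frac{1}{1006}\right)} = - \frac{1197}{-1368 + \left(- \frac{40}{91} + \frac{1220}{503}\right)} = - \frac{1197}{-1368 + \frac{90900}{45773}} = - \frac{1197}{- \frac{62526564}{45773}} = \left(-1197\right) \left(- \frac{45773}{62526564}\right) = \frac{6087809}{6947396}$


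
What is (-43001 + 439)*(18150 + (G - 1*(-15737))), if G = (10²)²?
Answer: -1867918494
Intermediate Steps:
G = 10000 (G = 100² = 10000)
(-43001 + 439)*(18150 + (G - 1*(-15737))) = (-43001 + 439)*(18150 + (10000 - 1*(-15737))) = -42562*(18150 + (10000 + 15737)) = -42562*(18150 + 25737) = -42562*43887 = -1867918494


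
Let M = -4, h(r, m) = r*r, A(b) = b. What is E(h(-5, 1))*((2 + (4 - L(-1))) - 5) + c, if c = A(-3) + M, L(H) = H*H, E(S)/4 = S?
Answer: -7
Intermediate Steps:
h(r, m) = r²
E(S) = 4*S
L(H) = H²
c = -7 (c = -3 - 4 = -7)
E(h(-5, 1))*((2 + (4 - L(-1))) - 5) + c = (4*(-5)²)*((2 + (4 - 1*(-1)²)) - 5) - 7 = (4*25)*((2 + (4 - 1*1)) - 5) - 7 = 100*((2 + (4 - 1)) - 5) - 7 = 100*((2 + 3) - 5) - 7 = 100*(5 - 5) - 7 = 100*0 - 7 = 0 - 7 = -7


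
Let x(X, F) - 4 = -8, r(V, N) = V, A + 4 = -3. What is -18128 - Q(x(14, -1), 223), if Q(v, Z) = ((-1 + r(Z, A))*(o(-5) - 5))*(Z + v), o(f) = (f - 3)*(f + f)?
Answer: -3664478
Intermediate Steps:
A = -7 (A = -4 - 3 = -7)
x(X, F) = -4 (x(X, F) = 4 - 8 = -4)
o(f) = 2*f*(-3 + f) (o(f) = (-3 + f)*(2*f) = 2*f*(-3 + f))
Q(v, Z) = (-75 + 75*Z)*(Z + v) (Q(v, Z) = ((-1 + Z)*(2*(-5)*(-3 - 5) - 5))*(Z + v) = ((-1 + Z)*(2*(-5)*(-8) - 5))*(Z + v) = ((-1 + Z)*(80 - 5))*(Z + v) = ((-1 + Z)*75)*(Z + v) = (-75 + 75*Z)*(Z + v))
-18128 - Q(x(14, -1), 223) = -18128 - (-75*223 - 75*(-4) + 75*223**2 + 75*223*(-4)) = -18128 - (-16725 + 300 + 75*49729 - 66900) = -18128 - (-16725 + 300 + 3729675 - 66900) = -18128 - 1*3646350 = -18128 - 3646350 = -3664478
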